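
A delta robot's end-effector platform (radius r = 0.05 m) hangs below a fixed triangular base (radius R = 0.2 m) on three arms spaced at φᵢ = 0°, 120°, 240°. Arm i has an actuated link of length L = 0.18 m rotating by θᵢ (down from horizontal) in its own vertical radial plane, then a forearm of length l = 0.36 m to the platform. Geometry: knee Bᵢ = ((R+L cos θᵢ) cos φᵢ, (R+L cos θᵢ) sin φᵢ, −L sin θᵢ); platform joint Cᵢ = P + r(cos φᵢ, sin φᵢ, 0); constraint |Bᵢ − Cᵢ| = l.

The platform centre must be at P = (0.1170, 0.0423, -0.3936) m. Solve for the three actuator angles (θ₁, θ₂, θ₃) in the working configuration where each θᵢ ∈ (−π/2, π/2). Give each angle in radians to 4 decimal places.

θ₁ = 0.5239, θ₂ = 1.1344, θ₃ = 1.3964

arm 1 (φ=0.0°): x'=0.1170, y'=0.0423
  e−x'=0.0330;  (l²−L²−(e−x')²−y'²−z²)/2L = -0.1683
  √(A²+B²)=0.3950;  θ1 = -1.4872+2.0111 ≈ 0.5239
φ2=120.0° → target in arm frame (-0.0219, -0.1225)
  A=0.1719, B=-0.3936, C=(l²−L²−A²−y'²−z²)/(2L)=-0.2841
  γ=atan2(-0.3936,0.1719)=-1.1591;  ψ=arccos(-0.6614)=2.2935;  θ2=γ+ψ≈1.1344
arm 3 (φ=240.0°): x'=-0.0951, y'=0.0802
  e−x'=0.2451;  (l²−L²−(e−x')²−y'²−z²)/2L = -0.3451
  γ=atan2(-0.3936,0.2451)=-1.0138;  ψ=arccos(-0.7443)=2.4102;  θ3=γ+ψ≈1.3964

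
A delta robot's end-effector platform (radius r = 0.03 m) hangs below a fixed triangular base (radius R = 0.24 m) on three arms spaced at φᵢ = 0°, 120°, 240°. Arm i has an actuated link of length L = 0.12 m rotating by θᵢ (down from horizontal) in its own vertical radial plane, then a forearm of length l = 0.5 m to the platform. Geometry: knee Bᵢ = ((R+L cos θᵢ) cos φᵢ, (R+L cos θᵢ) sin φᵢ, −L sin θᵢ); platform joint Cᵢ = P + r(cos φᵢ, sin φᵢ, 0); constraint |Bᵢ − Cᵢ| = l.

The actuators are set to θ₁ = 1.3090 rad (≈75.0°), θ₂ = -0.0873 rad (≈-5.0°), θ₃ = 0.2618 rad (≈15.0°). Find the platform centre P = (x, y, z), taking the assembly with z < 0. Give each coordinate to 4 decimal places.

arm 1 at φ=0.0°: (R−r)+L cos θ1 = 0.2411;  O1 = (0.2411, 0.0000, -0.1159)
arm 2 at φ=120.0°: (R−r)+L cos θ2 = 0.3295;  O2 = (-0.1648, 0.2854, 0.0105)
arm 3 at φ=240.0°: (R−r)+L cos θ3 = 0.3259;  O3 = (-0.1630, -0.2822, -0.0311)
|O₂|²−|O₁|² = 0.0372;  |O₃|²−|O₁|² = 0.0356
[-0.8117 0.5708 0.2527]·P = 0.0372;  [-0.8080 -0.5645 0.1697]·P = 0.0356
Cramer: x(z) = -0.0449+0.2605z;  y(z) = 0.0012-0.0723z
sphere 1 gives Az²+Bz+C=0 with A=1.0731, B=0.0826, C=-0.1548;  B²−4AC=0.6712;  roots -0.4202, 0.3432;  negative root z = -0.4202
x = -0.1544, y = 0.0316

(-0.1544, 0.0316, -0.4202)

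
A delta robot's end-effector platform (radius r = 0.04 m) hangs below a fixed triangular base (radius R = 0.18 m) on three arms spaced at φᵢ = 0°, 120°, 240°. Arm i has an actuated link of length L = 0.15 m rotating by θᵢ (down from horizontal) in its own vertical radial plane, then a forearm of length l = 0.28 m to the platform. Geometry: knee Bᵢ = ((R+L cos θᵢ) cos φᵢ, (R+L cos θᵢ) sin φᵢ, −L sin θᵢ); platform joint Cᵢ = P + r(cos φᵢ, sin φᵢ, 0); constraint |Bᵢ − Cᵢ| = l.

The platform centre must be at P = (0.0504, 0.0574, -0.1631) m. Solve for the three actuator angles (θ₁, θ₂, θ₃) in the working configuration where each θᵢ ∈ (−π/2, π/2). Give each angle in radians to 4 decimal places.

θ₁ = 0.1745, θ₂ = 0.4363, θ₃ = 1.1346

arm 1 (φ=0.0°): x'=0.0504, y'=0.0574
  A=0.0896, B=-0.1631, C=(l²−L²−A²−y'²−z²)/(2L)=0.0599
  γ=atan2(-0.1631,0.0896)=-1.0684;  ψ=arccos(0.3220)=1.2430;  θ1=γ+ψ≈0.1745
rotate P by −φ2: (0.0245, -0.0723, -0.1631)
  e−x'=0.1155;  (l²−L²−(e−x')²−y'²−z²)/2L = 0.0358
  γ=atan2(-0.1631,0.1155)=-0.9547;  ψ=arccos(0.1789)=1.3909;  θ2=γ+ψ≈0.4363
arm 3 (φ=240.0°): x'=-0.0749, y'=0.0149
  A cos θ + B sin θ = C:  0.2149·cos θ + -0.1631·sin θ = -0.0570
  √(A²+B²)=0.2698;  θ3 = -0.6492+1.7838 ≈ 1.1346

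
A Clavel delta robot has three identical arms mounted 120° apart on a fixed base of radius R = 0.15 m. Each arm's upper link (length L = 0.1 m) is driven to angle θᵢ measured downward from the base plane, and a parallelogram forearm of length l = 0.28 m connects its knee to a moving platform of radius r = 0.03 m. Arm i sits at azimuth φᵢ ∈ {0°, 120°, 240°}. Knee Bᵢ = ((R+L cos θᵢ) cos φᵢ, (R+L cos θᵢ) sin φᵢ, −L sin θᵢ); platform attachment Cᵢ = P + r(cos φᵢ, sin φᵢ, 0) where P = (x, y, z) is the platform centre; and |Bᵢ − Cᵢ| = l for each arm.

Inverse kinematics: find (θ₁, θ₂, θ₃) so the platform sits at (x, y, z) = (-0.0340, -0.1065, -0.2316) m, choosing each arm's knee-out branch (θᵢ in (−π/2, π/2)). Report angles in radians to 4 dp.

φ1=0.0° → target in arm frame (-0.0340, -0.1065)
  A=0.1540, B=-0.2316, C=(l²−L²−A²−y'²−z²)/(2L)=-0.1015
  γ=atan2(-0.2316,0.1540)=-0.9840;  ψ=arccos(-0.3649)=1.9443;  θ1=γ+ψ≈0.9603
arm 2 (φ=120.0°): x'=-0.0752, y'=0.0827
  A=0.1952, B=-0.2316, C=(l²−L²−A²−y'²−z²)/(2L)=-0.1510
  γ=atan2(-0.2316,0.1952)=-0.8704;  ψ=arccos(-0.4984)=2.0925;  θ2=γ+ψ≈1.2221
rotate P by −φ3: (0.1092, 0.0238, -0.2316)
  A cos θ + B sin θ = C:  0.0108·cos θ + -0.2316·sin θ = 0.0704
  θ3 = atan2(B,A) + arccos(C/0.2319) = -0.2620

θ₁ = 0.9603, θ₂ = 1.2221, θ₃ = -0.2620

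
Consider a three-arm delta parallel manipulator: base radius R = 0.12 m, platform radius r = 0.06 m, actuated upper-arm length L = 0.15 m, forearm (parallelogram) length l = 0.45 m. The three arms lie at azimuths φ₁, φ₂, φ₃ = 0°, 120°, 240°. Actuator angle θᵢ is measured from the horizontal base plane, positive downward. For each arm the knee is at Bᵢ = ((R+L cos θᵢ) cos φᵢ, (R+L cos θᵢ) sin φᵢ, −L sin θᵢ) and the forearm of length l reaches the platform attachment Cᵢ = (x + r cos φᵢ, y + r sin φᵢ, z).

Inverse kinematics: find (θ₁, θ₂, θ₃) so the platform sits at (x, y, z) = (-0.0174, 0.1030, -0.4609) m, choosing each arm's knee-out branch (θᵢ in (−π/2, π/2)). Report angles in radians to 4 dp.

θ₁ = 0.5236, θ₂ = 0.1744, θ₃ = 0.6982

arm 1 (φ=0.0°): x'=-0.0174, y'=0.1030
  e−x'=0.0774;  (l²−L²−(e−x')²−y'²−z²)/2L = -0.1634
  θ1 = atan2(B,A) + arccos(C/0.4674) = 0.5236
φ2=120.0° → target in arm frame (0.0979, -0.0364)
  e−x'=-0.0379;  (l²−L²−(e−x')²−y'²−z²)/2L = -0.1173
  θ2 = atan2(B,A) + arccos(C/0.4625) = 0.1744
arm 3 (φ=240.0°): x'=-0.0805, y'=-0.0666
  e−x'=0.1405;  (l²−L²−(e−x')²−y'²−z²)/2L = -0.1887
  θ3 = atan2(B,A) + arccos(C/0.4818) = 0.6982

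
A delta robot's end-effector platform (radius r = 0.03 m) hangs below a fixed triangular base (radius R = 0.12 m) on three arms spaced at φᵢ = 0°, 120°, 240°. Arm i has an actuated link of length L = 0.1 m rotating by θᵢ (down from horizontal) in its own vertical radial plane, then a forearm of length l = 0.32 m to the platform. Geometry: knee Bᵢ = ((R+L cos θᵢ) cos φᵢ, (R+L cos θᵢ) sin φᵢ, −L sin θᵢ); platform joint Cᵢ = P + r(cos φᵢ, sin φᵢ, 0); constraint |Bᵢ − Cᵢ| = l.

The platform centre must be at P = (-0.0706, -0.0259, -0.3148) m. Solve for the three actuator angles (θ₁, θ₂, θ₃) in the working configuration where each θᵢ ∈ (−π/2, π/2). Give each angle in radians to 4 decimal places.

φ1=0.0° → target in arm frame (-0.0706, -0.0259)
  A=0.1606, B=-0.3148, C=(l²−L²−A²−y'²−z²)/(2L)=-0.1658
  √(A²+B²)=0.3534;  θ1 = -1.0990+2.0592 ≈ 0.9601
rotate P by −φ2: (0.0129, 0.0741, -0.3148)
  A=0.0771, B=-0.3148, C=(l²−L²−A²−y'²−z²)/(2L)=-0.0907
  θ2 = atan2(B,A) + arccos(C/0.3241) = 0.5239
arm 3 (φ=240.0°): x'=0.0577, y'=-0.0482
  A cos θ + B sin θ = C:  0.0323·cos θ + -0.3148·sin θ = -0.0503
  √(A²+B²)=0.3164;  θ3 = -1.4686+1.7305 ≈ 0.2618

θ₁ = 0.9601, θ₂ = 0.5239, θ₃ = 0.2618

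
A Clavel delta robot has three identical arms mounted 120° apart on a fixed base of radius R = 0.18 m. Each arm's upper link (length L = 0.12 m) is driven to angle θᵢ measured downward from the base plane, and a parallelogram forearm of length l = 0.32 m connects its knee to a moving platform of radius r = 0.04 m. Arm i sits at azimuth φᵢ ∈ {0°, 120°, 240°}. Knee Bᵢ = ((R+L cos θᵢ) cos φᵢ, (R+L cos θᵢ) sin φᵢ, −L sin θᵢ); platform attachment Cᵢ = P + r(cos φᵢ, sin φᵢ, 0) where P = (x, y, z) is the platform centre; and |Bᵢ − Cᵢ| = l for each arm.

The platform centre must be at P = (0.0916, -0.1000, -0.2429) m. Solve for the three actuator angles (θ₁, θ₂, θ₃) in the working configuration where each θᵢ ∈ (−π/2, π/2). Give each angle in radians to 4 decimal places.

θ₁ = -0.0873, θ₂ = 1.3963, θ₃ = 0.3491

rotate P by −φ1: (0.0916, -0.1000, -0.2429)
  A cos θ + B sin θ = C:  0.0484·cos θ + -0.2429·sin θ = 0.0694
  γ=atan2(-0.2429,0.0484)=-1.3741;  ψ=arccos(0.2802)=1.2868;  θ1=γ+ψ≈-0.0873
φ2=120.0° → target in arm frame (-0.1324, -0.0293)
  A cos θ + B sin θ = C:  0.2724·cos θ + -0.2429·sin θ = -0.1919
  θ2 = atan2(B,A) + arccos(C/0.3650) = 1.3963
arm 3 (φ=240.0°): x'=0.0408, y'=0.1293
  A=0.0992, B=-0.2429, C=(l²−L²−A²−y'²−z²)/(2L)=0.0101
  θ3 = atan2(B,A) + arccos(C/0.2624) = 0.3491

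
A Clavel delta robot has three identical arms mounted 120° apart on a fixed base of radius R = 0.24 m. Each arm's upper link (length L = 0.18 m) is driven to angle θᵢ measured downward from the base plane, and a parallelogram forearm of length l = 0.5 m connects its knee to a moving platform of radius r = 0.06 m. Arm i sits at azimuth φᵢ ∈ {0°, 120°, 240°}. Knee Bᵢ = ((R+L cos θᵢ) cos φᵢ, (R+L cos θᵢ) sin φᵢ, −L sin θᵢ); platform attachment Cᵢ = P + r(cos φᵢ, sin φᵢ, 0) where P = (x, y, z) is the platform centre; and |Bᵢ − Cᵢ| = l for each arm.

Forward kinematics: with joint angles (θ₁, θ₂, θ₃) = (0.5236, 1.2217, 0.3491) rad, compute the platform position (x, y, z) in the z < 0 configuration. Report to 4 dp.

(0.0540, -0.1438, -0.4771)

φ1=0.0°: virtual centre (0.3359, 0.0000, -0.0900), radius l
O2 = (0.2416·cos120.0°, 0.2416·sin120.0°, -0.1691) = (-0.1208, 0.2092, -0.1691)
O3 = (0.3491·cos240.0°, 0.3491·sin240.0°, -0.0616) = (-0.1746, -0.3024, -0.0616)
subtract pairs → two planes through P
[-0.9133 0.4184 -0.1583]·P = -0.0340;  [-1.0209 -0.6047 0.0569]·P = 0.0048
det = 0.9795;  x = 0.0189+-0.0734z,  y = -0.0398+0.2180z
sphere 1 gives Az²+Bz+C=0 with A=1.0529, B=0.2092, C=-0.1398;  B²−4AC=0.6328;  roots -0.4771, 0.2784;  negative root z = -0.4771
x = 0.0540, y = -0.1438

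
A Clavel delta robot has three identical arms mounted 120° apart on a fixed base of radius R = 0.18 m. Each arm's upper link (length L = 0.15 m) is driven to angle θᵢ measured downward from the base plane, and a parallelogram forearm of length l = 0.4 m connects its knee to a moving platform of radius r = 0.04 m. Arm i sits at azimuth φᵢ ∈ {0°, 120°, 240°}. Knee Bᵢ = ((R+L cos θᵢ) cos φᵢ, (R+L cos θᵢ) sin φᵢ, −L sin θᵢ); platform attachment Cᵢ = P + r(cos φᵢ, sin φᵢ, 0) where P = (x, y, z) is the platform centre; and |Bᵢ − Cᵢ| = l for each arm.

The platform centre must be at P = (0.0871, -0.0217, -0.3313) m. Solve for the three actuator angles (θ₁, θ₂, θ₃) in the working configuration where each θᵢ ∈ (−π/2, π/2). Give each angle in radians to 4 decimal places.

φ1=0.0° → target in arm frame (0.0871, -0.0217)
  A cos θ + B sin θ = C:  0.0529·cos θ + -0.3313·sin θ = 0.0816
  √(A²+B²)=0.3355;  θ1 = -1.4125+1.3252 ≈ -0.0873
rotate P by −φ2: (-0.0623, -0.0646, -0.3313)
  A cos θ + B sin θ = C:  0.2023·cos θ + -0.3313·sin θ = -0.0579
  γ=atan2(-0.3313,0.2023)=-1.0225;  ψ=arccos(-0.1492)=1.7205;  θ2=γ+ψ≈0.6980
arm 3 (φ=240.0°): x'=-0.0248, y'=0.0863
  A cos θ + B sin θ = C:  0.1648·cos θ + -0.3313·sin θ = -0.0228
  θ3 = atan2(B,A) + arccos(C/0.3700) = 0.5232

θ₁ = -0.0873, θ₂ = 0.6980, θ₃ = 0.5232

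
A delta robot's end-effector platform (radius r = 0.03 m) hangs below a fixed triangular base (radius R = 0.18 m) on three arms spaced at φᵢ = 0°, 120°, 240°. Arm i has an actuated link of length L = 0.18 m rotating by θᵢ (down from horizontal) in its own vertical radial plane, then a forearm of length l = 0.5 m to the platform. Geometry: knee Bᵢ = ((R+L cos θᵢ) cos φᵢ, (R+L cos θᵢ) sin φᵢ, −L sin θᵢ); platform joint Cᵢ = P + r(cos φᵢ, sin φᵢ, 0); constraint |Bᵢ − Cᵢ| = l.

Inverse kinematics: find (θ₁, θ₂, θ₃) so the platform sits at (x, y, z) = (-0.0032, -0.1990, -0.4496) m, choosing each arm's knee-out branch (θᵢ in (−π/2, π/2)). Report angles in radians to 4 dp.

θ₁ = 0.6106, θ₂ = 1.1343, θ₃ = -0.0873

φ1=0.0° → target in arm frame (-0.0032, -0.1990)
  e−x'=0.1532;  (l²−L²−(e−x')²−y'²−z²)/2L = -0.1323
  √(A²+B²)=0.4750;  θ1 = -1.2424+1.8530 ≈ 0.6106
φ2=120.0° → target in arm frame (-0.1707, 0.1023)
  A=0.3207, B=-0.4496, C=(l²−L²−A²−y'²−z²)/(2L)=-0.2719
  θ2 = atan2(B,A) + arccos(C/0.5523) = 1.1343
φ3=240.0° → target in arm frame (0.1739, 0.0967)
  e−x'=-0.0239;  (l²−L²−(e−x')²−y'²−z²)/2L = 0.0154
  √(A²+B²)=0.4502;  θ3 = -1.6240+1.5367 ≈ -0.0873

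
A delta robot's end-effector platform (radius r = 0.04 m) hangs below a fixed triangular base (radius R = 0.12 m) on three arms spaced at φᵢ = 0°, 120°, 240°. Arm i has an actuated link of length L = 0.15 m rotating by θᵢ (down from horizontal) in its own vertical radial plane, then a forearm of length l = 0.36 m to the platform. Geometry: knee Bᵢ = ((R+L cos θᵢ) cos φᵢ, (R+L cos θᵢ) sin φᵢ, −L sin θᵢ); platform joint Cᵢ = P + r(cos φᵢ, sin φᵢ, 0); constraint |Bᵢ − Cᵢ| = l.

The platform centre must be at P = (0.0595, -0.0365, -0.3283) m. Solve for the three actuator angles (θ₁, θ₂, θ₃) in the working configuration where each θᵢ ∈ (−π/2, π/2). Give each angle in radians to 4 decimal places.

rotate P by −φ1: (0.0595, -0.0365, -0.3283)
  A cos θ + B sin θ = C:  0.0205·cos θ + -0.3283·sin θ = -0.0081
  γ=atan2(-0.3283,0.0205)=-1.5084;  ψ=arccos(-0.0247)=1.5955;  θ1=γ+ψ≈0.0870
rotate P by −φ2: (-0.0614, -0.0333, -0.3283)
  e−x'=0.1414;  (l²−L²−(e−x')²−y'²−z²)/2L = -0.0726
  √(A²+B²)=0.3574;  θ2 = -1.1642+1.7752 ≈ 0.6110
φ3=240.0° → target in arm frame (0.0019, 0.0698)
  e−x'=0.0781;  (l²−L²−(e−x')²−y'²−z²)/2L = -0.0389
  γ=atan2(-0.3283,0.0781)=-1.3371;  ψ=arccos(-0.1151)=1.6862;  θ3=γ+ψ≈0.3491

θ₁ = 0.0870, θ₂ = 0.6110, θ₃ = 0.3491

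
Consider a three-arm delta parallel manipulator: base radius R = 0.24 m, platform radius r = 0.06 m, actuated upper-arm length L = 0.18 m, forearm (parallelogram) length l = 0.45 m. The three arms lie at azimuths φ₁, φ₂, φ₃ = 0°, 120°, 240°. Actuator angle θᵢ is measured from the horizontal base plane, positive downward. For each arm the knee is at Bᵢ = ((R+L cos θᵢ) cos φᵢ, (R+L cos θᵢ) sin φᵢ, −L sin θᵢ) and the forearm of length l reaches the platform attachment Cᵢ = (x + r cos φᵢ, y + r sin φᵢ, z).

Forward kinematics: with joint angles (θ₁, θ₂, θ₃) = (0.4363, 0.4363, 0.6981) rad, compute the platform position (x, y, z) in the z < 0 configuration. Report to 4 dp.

φ1=0.0°: virtual centre (0.3431, 0.0000, -0.0761), radius l
O2 = (0.3431·cos120.0°, 0.3431·sin120.0°, -0.0761) = (-0.1716, 0.2972, -0.0761)
φ3=240.0°: virtual centre (-0.1589, -0.2753, -0.1157), radius l
|O₂|²−|O₁|² = 0.0000;  |O₃|²−|O₁|² = -0.0091
plane₁₂: -1.0294x+0.5943y+0.0000z = 0.0000
Cramer: x(z) = 0.0046-0.0405z;  y(z) = 0.0080-0.0701z
quadratic in z: (1.0066)z²+(0.1784)z+(-0.0821)=0, √Δ=0.6019 → z ∈ {-0.3876, 0.2104}; z = -0.3876 (taking z<0)
x = 0.0203, y = 0.0352

(0.0203, 0.0352, -0.3876)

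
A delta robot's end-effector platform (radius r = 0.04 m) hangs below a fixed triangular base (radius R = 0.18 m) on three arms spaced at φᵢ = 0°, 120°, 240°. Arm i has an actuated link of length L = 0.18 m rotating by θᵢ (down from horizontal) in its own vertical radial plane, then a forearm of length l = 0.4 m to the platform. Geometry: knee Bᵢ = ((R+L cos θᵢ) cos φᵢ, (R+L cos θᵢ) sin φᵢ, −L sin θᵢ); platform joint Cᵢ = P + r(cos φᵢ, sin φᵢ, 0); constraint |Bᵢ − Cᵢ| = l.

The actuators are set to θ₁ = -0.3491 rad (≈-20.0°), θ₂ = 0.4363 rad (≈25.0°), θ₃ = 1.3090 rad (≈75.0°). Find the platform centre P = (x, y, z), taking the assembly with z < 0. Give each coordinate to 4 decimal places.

(0.1598, 0.1267, -0.2872)

φ1=0.0°: virtual centre (0.3091, 0.0000, 0.0616), radius l
φ2=120.0°: virtual centre (-0.1516, 0.2625, -0.0761), radius l
arm 3 at φ=240.0°: (R−r)+L cos θ3 = 0.1866;  S3 = (-0.0933, -0.1616, -0.1739)
eliminate P² terms by subtracting sphere 1 from 2 and 3
[-0.9214 0.5251 -0.2753]·P = -0.0017;  [-0.8049 -0.3232 -0.4709]·P = -0.0343
det = 0.7204;  x = 0.0258+-0.4667z,  y = 0.0420+-0.2947z
into |P−S₁|² = l²: 1.3047z² + 0.1166z + -0.0741 = 0;  Δ = 0.4005;  z = -0.2872 or 0.1979 → z<0 root = -0.2872
x = 0.1598, y = 0.1267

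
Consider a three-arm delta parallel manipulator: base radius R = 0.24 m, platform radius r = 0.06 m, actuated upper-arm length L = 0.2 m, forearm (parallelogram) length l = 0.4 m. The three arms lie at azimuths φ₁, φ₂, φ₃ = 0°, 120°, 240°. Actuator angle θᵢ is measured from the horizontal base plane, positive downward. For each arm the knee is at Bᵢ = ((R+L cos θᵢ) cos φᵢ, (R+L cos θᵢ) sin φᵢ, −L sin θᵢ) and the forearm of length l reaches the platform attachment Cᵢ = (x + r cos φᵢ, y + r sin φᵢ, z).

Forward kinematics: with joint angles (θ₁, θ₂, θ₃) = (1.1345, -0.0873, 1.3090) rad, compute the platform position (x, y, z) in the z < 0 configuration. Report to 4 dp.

arm 1 at φ=0.0°: e+L cos θ1 = 0.2645;  centre 1 = (0.2645, 0.0000, -0.1813)
centre 2 = (0.3792·cos120.0°, 0.3792·sin120.0°, 0.0174) = (-0.1896, 0.3284, 0.0174)
arm 3 at φ=240.0°: e+L cos θ3 = 0.2318;  centre 3 = (-0.1159, -0.2007, -0.1932)
subtract pairs → two planes through P
[-0.9083 0.6569 0.3974]·P = 0.0413;  [-0.7608 -0.4014 -0.0238]·P = -0.0118
Cramer: x(z) = -0.0102+0.1664z;  y(z) = 0.0487-0.3749z
quadratic in z: (1.1682)z²+(0.2345)z+(-0.0493)=0, √Δ=0.5341 → z ∈ {-0.3290, 0.1282}; z = -0.3290 (taking z<0)
x = -0.0650, y = 0.1721

(-0.0650, 0.1721, -0.3290)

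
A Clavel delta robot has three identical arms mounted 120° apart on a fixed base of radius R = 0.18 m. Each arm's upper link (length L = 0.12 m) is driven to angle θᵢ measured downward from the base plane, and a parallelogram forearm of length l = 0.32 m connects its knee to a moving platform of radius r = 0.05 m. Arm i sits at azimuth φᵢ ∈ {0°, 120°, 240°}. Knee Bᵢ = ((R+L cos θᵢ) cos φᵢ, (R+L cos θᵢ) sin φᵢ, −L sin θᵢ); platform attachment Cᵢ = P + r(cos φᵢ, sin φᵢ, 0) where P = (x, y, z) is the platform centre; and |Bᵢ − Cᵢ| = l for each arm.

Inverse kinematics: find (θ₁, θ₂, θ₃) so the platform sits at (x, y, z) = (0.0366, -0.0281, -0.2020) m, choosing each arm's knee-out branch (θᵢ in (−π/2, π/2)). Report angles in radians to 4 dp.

arm 1 (φ=0.0°): x'=0.0366, y'=-0.0281
  A cos θ + B sin θ = C:  0.0934·cos θ + -0.2020·sin θ = 0.1570
  √(A²+B²)=0.2225;  θ1 = -1.1377+0.7876 ≈ -0.3501
rotate P by −φ2: (-0.0426, -0.0176, -0.2020)
  A=0.1726, B=-0.2020, C=(l²−L²−A²−y'²−z²)/(2L)=0.0712
  √(A²+B²)=0.2657;  θ2 = -0.8636+1.2996 ≈ 0.4360
arm 3 (φ=240.0°): x'=0.0060, y'=0.0457
  e−x'=0.1240;  (l²−L²−(e−x')²−y'²−z²)/2L = 0.1239
  θ3 = atan2(B,A) + arccos(C/0.2370) = 0.0003

θ₁ = -0.3501, θ₂ = 0.4360, θ₃ = 0.0003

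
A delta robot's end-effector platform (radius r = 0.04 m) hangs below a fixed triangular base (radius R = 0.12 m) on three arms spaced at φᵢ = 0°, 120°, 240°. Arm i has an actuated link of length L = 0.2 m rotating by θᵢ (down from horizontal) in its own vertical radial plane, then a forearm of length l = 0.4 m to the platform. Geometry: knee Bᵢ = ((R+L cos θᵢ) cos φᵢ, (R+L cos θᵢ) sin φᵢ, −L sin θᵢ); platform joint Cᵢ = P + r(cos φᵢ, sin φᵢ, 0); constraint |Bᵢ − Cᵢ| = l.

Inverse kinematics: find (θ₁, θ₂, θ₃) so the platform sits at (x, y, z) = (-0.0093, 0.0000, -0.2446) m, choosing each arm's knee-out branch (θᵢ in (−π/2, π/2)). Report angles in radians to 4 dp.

θ₁ = -0.1749, θ₂ = -0.2617, θ₃ = -0.2617

rotate P by −φ1: (-0.0093, 0.0000, -0.2446)
  A cos θ + B sin θ = C:  0.0893·cos θ + -0.2446·sin θ = 0.1305
  √(A²+B²)=0.2604;  θ1 = -1.2207+1.0459 ≈ -0.1749
φ2=120.0° → target in arm frame (0.0046, 0.0081)
  e−x'=0.0753;  (l²−L²−(e−x')²−y'²−z²)/2L = 0.1361
  √(A²+B²)=0.2559;  θ2 = -1.2720+1.0103 ≈ -0.2617
φ3=240.0° → target in arm frame (0.0047, -0.0081)
  A=0.0753, B=-0.2446, C=(l²−L²−A²−y'²−z²)/(2L)=0.1361
  √(A²+B²)=0.2559;  θ3 = -1.2720+1.0103 ≈ -0.2617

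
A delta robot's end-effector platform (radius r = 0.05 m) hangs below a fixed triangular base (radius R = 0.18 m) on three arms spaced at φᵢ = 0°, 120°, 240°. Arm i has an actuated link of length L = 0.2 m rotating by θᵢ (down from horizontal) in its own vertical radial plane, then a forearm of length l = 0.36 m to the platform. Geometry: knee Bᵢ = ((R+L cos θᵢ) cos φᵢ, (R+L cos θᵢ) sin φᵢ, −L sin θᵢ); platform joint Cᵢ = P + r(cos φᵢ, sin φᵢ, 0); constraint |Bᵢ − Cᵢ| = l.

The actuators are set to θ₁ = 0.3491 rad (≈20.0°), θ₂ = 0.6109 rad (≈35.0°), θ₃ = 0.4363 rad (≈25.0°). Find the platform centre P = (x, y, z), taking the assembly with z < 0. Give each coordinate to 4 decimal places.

(0.0228, -0.0205, -0.2735)

arm 1 at φ=0.0°: ρ1 = 0.3179;  S1 = (0.3179, 0.0000, -0.0684)
arm 2 at φ=120.0°: ρ2 = 0.2938;  S2 = (-0.1469, 0.2545, -0.1147)
φ3=240.0°: virtual centre (-0.1556, -0.2696, -0.0845), radius l
eliminate P² terms by subtracting sphere 1 from 2 and 3
linear system: -0.9297x+0.5089y = -0.0063−-0.0926z; -0.9471x+-0.5391y = -0.0017−-0.0322z
det = 0.9832;  x = 0.0043+-0.0675z,  y = -0.0044+0.0588z
quadratic in z: (1.0080)z²+(0.1786)z+(-0.0266)=0, √Δ=0.3728 → z ∈ {-0.2735, 0.0963}; z = -0.2735 (taking z<0)
x = 0.0228, y = -0.0205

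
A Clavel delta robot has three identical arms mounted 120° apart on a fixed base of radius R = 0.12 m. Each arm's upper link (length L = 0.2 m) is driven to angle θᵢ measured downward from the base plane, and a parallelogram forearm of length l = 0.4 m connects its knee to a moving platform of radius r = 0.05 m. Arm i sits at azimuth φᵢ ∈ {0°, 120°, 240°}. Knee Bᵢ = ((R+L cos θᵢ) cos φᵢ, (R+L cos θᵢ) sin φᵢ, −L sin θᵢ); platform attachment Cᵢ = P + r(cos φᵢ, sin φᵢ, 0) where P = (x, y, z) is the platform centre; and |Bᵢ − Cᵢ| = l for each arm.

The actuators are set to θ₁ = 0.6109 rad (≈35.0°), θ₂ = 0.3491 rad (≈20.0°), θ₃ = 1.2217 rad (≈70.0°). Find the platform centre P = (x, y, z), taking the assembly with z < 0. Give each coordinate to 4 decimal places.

(0.0526, 0.1806, -0.4222)

φ1=0.0°: virtual centre (0.2338, 0.0000, -0.1147), radius l
S2 = (0.2579·cos120.0°, 0.2579·sin120.0°, -0.0684) = (-0.1290, 0.2234, -0.0684)
φ3=240.0°: virtual centre (-0.0692, -0.1199, -0.1879), radius l
subtract pairs → two planes through P
linear system: -0.7256x+0.4468y = 0.0034−0.0926z; -0.6061x+-0.2397y = -0.0134−-0.1464z
det = 0.4447;  x = 0.0116+-0.0972z,  y = 0.0264+-0.3651z
quadratic in z: (1.1428)z²+(0.2534)z+(-0.0968)=0, √Δ=0.7117 → z ∈ {-0.4222, 0.2005}; z = -0.4222 (taking z<0)
x = 0.0526, y = 0.1806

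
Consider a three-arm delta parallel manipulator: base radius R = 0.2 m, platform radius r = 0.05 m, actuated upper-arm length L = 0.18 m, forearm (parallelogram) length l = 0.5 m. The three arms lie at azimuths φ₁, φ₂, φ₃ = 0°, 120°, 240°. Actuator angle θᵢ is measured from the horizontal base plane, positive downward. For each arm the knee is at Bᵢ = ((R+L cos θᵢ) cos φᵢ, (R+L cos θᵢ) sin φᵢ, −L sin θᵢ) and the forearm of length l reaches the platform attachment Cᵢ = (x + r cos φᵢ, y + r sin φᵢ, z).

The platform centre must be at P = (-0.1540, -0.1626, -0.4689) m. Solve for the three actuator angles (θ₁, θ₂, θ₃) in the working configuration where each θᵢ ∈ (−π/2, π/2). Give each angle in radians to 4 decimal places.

arm 1 (φ=0.0°): x'=-0.1540, y'=-0.1626
  e−x'=0.3040;  (l²−L²−(e−x')²−y'²−z²)/2L = -0.3364
  θ1 = atan2(B,A) + arccos(C/0.5588) = 1.2213
rotate P by −φ2: (-0.0638, 0.2147, -0.4689)
  e−x'=0.2138;  (l²−L²−(e−x')²−y'²−z²)/2L = -0.2613
  θ2 = atan2(B,A) + arccos(C/0.5153) = 0.9596
arm 3 (φ=240.0°): x'=0.2178, y'=-0.0521
  A=-0.0678, B=-0.4689, C=(l²−L²−A²−y'²−z²)/(2L)=-0.0266
  √(A²+B²)=0.4738;  θ3 = -1.7144+1.6270 ≈ -0.0875

θ₁ = 1.2213, θ₂ = 0.9596, θ₃ = -0.0875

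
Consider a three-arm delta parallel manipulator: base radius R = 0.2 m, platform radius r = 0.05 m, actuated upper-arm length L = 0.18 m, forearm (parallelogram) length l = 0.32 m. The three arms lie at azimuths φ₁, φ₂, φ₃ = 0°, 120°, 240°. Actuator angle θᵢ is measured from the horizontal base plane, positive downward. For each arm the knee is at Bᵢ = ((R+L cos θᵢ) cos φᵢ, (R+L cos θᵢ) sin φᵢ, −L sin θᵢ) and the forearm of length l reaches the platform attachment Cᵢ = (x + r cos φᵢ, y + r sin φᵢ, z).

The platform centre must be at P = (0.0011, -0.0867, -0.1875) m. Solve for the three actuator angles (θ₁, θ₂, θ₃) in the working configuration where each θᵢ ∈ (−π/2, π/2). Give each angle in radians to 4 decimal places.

θ₁ = 0.6113, θ₂ = 1.0474, θ₃ = -0.0003

rotate P by −φ1: (0.0011, -0.0867, -0.1875)
  A=0.1489, B=-0.1875, C=(l²−L²−A²−y'²−z²)/(2L)=0.0143
  γ=atan2(-0.1875,0.1489)=-0.8996;  ψ=arccos(0.0598)=1.5109;  θ1=γ+ψ≈0.6113
φ2=120.0° → target in arm frame (-0.0756, 0.0424)
  e−x'=0.2256;  (l²−L²−(e−x')²−y'²−z²)/2L = -0.0496
  γ=atan2(-0.1875,0.2256)=-0.6934;  ψ=arccos(-0.1692)=1.7408;  θ2=γ+ψ≈1.0474
rotate P by −φ3: (0.0745, 0.0443, -0.1875)
  A=0.0755, B=-0.1875, C=(l²−L²−A²−y'²−z²)/(2L)=0.0755
  γ=atan2(-0.1875,0.0755)=-1.1882;  ψ=arccos(0.3736)=1.1879;  θ3=γ+ψ≈-0.0003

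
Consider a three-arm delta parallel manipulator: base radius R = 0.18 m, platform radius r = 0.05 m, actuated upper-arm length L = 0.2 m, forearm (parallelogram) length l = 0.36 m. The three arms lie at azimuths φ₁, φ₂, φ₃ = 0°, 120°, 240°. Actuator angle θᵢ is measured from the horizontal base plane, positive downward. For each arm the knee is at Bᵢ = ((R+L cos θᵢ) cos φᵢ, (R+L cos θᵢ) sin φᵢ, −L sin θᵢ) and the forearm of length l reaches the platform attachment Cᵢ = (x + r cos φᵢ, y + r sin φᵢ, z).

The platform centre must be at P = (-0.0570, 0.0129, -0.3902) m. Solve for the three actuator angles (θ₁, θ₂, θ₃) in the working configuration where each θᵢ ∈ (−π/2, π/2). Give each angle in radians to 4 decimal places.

arm 1 (φ=0.0°): x'=-0.0570, y'=0.0129
  e−x'=0.1870;  (l²−L²−(e−x')²−y'²−z²)/2L = -0.2445
  √(A²+B²)=0.4327;  θ1 = -1.1239+2.1712 ≈ 1.0474
rotate P by −φ2: (0.0397, 0.0429, -0.3902)
  A=0.0903, B=-0.3902, C=(l²−L²−A²−y'²−z²)/(2L)=-0.1816
  γ=atan2(-0.3902,0.0903)=-1.3433;  ψ=arccos(-0.4535)=2.0415;  θ2=γ+ψ≈0.6982
arm 3 (φ=240.0°): x'=0.0173, y'=-0.0558
  A cos θ + B sin θ = C:  0.1127·cos θ + -0.3902·sin θ = -0.1962
  γ=atan2(-0.3902,0.1127)=-1.2897;  ψ=arccos(-0.4830)=2.0749;  θ3=γ+ψ≈0.7852

θ₁ = 1.0474, θ₂ = 0.6982, θ₃ = 0.7852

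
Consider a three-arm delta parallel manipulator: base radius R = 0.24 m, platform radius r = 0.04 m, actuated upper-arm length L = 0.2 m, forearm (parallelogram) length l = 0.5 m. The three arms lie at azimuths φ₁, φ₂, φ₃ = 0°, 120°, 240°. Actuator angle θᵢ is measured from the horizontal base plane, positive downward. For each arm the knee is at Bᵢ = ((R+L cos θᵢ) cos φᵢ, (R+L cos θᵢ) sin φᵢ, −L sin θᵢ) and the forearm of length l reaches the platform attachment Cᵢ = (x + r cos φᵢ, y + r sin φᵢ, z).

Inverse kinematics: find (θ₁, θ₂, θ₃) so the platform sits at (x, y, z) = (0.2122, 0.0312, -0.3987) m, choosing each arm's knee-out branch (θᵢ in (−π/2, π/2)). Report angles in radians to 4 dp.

θ₁ = -0.3488, θ₂ = 0.9599, θ₃ = 1.1344

arm 1 (φ=0.0°): x'=0.2122, y'=0.0312
  e−x'=-0.0122;  (l²−L²−(e−x')²−y'²−z²)/2L = 0.1248
  γ=atan2(-0.3987,-0.0122)=-1.6014;  ψ=arccos(0.3128)=1.2526;  θ1=γ+ψ≈-0.3488
rotate P by −φ2: (-0.0791, -0.1994, -0.3987)
  A=0.2791, B=-0.3987, C=(l²−L²−A²−y'²−z²)/(2L)=-0.1665
  θ2 = atan2(B,A) + arccos(C/0.4867) = 0.9599
rotate P by −φ3: (-0.1331, 0.1682, -0.3987)
  A cos θ + B sin θ = C:  0.3331·cos θ + -0.3987·sin θ = -0.2205
  γ=atan2(-0.3987,0.3331)=-0.8748;  ψ=arccos(-0.4245)=2.0092;  θ3=γ+ψ≈1.1344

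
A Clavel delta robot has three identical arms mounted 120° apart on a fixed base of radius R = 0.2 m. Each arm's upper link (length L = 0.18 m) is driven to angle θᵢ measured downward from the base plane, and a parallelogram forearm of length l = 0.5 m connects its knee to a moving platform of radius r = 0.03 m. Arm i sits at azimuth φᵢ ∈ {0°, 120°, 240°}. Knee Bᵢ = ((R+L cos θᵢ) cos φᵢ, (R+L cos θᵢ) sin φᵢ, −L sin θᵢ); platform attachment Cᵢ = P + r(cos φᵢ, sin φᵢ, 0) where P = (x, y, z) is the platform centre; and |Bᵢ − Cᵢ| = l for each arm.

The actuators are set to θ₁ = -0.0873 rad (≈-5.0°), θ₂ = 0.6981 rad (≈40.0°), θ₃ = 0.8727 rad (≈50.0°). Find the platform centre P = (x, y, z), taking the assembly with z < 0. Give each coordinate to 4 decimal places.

arm 1 at φ=0.0°: (R−r)+L cos θ1 = 0.3493;  centre 1 = (0.3493, 0.0000, 0.0157)
arm 2 at φ=120.0°: (R−r)+L cos θ2 = 0.3079;  centre 2 = (-0.1539, 0.2666, -0.1157)
centre 3 = (0.2857·cos240.0°, 0.2857·sin240.0°, -0.1379) = (-0.1428, -0.2474, -0.1379)
|centre ₂|²−|centre ₁|² = -0.0141;  |centre ₃|²−|centre ₁|² = -0.0216
[-1.0065 0.5333 -0.2628]·P = -0.0141;  [-0.9843 -0.4948 -0.3072]·P = -0.0216
Cramer: x(z) = 0.0181-0.2872z;  y(z) = 0.0077-0.0494z
quadratic in z: (1.0849)z²+(0.1581)z+(-0.1400)=0, √Δ=0.7953 → z ∈ {-0.4394, 0.2936}; z = -0.4394 (taking z<0)
x = 0.1443, y = 0.0294

(0.1443, 0.0294, -0.4394)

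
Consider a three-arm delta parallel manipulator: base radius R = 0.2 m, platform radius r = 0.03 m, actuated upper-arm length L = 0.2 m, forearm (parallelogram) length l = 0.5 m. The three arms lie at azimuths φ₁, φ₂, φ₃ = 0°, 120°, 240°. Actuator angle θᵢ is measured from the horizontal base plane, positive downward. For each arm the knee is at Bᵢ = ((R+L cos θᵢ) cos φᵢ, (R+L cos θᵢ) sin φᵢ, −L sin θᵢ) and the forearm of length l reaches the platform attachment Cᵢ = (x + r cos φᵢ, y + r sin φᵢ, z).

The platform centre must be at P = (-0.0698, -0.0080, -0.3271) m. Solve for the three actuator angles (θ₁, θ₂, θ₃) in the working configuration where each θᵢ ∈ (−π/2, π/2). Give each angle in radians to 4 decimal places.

rotate P by −φ1: (-0.0698, -0.0080, -0.3271)
  A cos θ + B sin θ = C:  0.2398·cos θ + -0.3271·sin θ = 0.1136
  γ=atan2(-0.3271,0.2398)=-0.9382;  ψ=arccos(0.2801)=1.2869;  θ1=γ+ψ≈0.3487
φ2=120.0° → target in arm frame (0.0280, 0.0644)
  e−x'=0.1420;  (l²−L²−(e−x')²−y'²−z²)/2L = 0.1967
  γ=atan2(-0.3271,0.1420)=-1.1612;  ψ=arccos(0.5516)=0.9865;  θ2=γ+ψ≈-0.1746
arm 3 (φ=240.0°): x'=0.0418, y'=-0.0564
  A cos θ + B sin θ = C:  0.1282·cos θ + -0.3271·sin θ = 0.2085
  √(A²+B²)=0.3513;  θ3 = -1.1973+0.9355 ≈ -0.2618

θ₁ = 0.3487, θ₂ = -0.1746, θ₃ = -0.2618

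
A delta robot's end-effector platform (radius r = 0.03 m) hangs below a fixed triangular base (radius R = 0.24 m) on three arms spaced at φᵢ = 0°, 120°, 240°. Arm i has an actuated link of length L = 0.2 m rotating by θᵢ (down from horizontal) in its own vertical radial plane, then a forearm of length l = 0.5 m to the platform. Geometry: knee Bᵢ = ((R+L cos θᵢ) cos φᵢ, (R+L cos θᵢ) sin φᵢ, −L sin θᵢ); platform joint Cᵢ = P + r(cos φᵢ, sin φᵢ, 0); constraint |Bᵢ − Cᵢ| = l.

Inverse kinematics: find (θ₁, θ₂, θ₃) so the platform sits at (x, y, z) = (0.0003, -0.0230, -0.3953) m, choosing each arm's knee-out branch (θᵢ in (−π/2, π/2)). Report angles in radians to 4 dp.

θ₁ = 0.4361, θ₂ = 0.5234, θ₃ = 0.3491

rotate P by −φ1: (0.0003, -0.0230, -0.3953)
  A cos θ + B sin θ = C:  0.2097·cos θ + -0.3953·sin θ = 0.0231
  √(A²+B²)=0.4475;  θ1 = -1.0831+1.5192 ≈ 0.4361
φ2=120.0° → target in arm frame (-0.0201, 0.0112)
  e−x'=0.2301;  (l²−L²−(e−x')²−y'²−z²)/2L = 0.0017
  θ2 = atan2(B,A) + arccos(C/0.4574) = 0.5234
arm 3 (φ=240.0°): x'=0.0198, y'=0.0118
  A cos θ + B sin θ = C:  0.1902·cos θ + -0.3953·sin θ = 0.0435
  √(A²+B²)=0.4387;  θ3 = -1.1223+1.4714 ≈ 0.3491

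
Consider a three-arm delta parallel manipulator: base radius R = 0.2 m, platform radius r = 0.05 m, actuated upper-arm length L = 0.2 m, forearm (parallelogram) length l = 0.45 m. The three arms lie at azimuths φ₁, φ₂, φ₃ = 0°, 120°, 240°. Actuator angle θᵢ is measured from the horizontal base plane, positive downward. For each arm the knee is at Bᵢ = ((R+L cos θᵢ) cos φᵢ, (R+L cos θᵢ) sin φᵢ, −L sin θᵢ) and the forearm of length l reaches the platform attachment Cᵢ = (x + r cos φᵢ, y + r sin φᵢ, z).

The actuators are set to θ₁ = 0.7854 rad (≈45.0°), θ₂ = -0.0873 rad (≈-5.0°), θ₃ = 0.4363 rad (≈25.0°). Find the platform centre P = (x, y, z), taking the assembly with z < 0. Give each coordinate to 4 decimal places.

(-0.0982, 0.0648, -0.3570)

φ1=0.0°: virtual centre (0.2914, 0.0000, -0.1414), radius l
S2 = (0.3492·cos120.0°, 0.3492·sin120.0°, 0.0174) = (-0.1746, 0.3024, 0.0174)
S3 = (0.3313·cos240.0°, 0.3313·sin240.0°, -0.0845) = (-0.1656, -0.2869, -0.0845)
|S₂|²−|S₁|² = 0.0173;  |S₃|²−|S₁|² = 0.0120
linear system: -0.9321x+0.6049y = 0.0173−0.3177z; -0.9141x+-0.5738y = 0.0120−0.1138z
Cramer: x(z) = -0.0158+0.2309z;  y(z) = 0.0043-0.1695z
quadratic in z: (1.0820)z²+(0.1395)z+(-0.0881)=0, √Δ=0.6331 → z ∈ {-0.3570, 0.2281}; z = -0.3570 (taking z<0)
x = -0.0982, y = 0.0648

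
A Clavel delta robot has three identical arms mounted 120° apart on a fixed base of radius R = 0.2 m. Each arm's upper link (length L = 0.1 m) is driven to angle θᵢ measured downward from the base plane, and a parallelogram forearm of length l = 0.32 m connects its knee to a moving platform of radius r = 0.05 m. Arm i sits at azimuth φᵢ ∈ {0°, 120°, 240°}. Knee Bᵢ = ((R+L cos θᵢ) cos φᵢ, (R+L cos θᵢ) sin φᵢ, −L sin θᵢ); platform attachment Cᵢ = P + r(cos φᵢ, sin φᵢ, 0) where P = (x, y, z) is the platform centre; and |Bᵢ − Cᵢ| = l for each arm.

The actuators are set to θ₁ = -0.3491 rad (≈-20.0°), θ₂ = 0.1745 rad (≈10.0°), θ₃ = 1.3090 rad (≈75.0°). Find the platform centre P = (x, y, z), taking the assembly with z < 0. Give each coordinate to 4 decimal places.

(0.0805, 0.0865, -0.2269)

arm 1 at φ=0.0°: e+L cos θ1 = 0.2440;  centre 1 = (0.2440, 0.0000, 0.0342)
centre 2 = (0.2485·cos120.0°, 0.2485·sin120.0°, -0.0174) = (-0.1242, 0.2152, -0.0174)
φ3=240.0°: virtual centre (-0.0879, -0.1523, -0.0966), radius l
subtract pairs → two planes through P
linear system: -0.7364x+0.4304y = 0.0014−-0.1031z; -0.6638x+-0.3046y = -0.0204−-0.2616z
Cramer: x(z) = 0.0164-0.2823z;  y(z) = 0.0313-0.2435z
into |P−centre ₁|² = l²: 1.1390z² + 0.0449z + -0.0485 = 0;  Δ = 0.2229;  z = -0.2269 or 0.1876 → z<0 root = -0.2269
x = 0.0805, y = 0.0865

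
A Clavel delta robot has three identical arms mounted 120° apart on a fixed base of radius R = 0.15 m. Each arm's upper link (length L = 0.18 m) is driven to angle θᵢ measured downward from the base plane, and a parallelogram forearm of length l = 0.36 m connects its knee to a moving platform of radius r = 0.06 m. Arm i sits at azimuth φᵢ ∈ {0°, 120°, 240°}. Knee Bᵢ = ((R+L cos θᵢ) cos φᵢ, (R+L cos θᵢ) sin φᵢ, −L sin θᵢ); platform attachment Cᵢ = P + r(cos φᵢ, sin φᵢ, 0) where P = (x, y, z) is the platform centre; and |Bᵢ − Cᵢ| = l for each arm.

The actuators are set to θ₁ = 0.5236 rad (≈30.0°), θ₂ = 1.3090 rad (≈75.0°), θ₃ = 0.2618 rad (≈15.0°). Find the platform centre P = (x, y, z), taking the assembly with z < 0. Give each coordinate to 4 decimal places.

(0.0593, -0.1709, -0.3461)

centre 1 = (0.2459·cos0.0°, 0.2459·sin0.0°, -0.0900) = (0.2459, 0.0000, -0.0900)
arm 2 at φ=120.0°: e+L cos θ2 = 0.1366;  centre 2 = (-0.0683, 0.1183, -0.1739)
arm 3 at φ=240.0°: e+L cos θ3 = 0.2639;  centre 3 = (-0.1319, -0.2285, -0.0466)
subtract pairs → two planes through P
[-0.6284 0.2366 -0.1677]·P = -0.0197;  [-0.7556 -0.4570 0.0868]·P = 0.0032
det = 0.4659;  x = 0.0177+-0.1204z,  y = -0.0363+0.3891z
quadratic in z: (1.1659)z²+(0.2068)z+(-0.0681)=0, √Δ=0.6003 → z ∈ {-0.3461, 0.1688}; z = -0.3461 (taking z<0)
x = 0.0593, y = -0.1709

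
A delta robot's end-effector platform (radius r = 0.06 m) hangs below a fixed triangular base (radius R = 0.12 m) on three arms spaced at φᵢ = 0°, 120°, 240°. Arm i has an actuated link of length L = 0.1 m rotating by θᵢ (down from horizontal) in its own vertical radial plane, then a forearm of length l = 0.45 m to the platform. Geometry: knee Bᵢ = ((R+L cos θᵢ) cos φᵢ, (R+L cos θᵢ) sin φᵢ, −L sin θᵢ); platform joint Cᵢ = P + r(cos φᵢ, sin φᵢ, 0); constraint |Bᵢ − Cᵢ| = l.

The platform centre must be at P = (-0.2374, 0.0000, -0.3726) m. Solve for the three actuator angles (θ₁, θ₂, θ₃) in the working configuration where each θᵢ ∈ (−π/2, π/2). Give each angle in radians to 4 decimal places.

rotate P by −φ1: (-0.2374, 0.0000, -0.3726)
  A=0.2974, B=-0.3726, C=(l²−L²−A²−y'²−z²)/(2L)=-0.1739
  θ1 = atan2(B,A) + arccos(C/0.4767) = 1.0470
arm 2 (φ=120.0°): x'=0.1187, y'=0.2056
  e−x'=-0.0587;  (l²−L²−(e−x')²−y'²−z²)/2L = 0.0398
  γ=atan2(-0.3726,-0.0587)=-1.7271;  ψ=arccos(0.1054)=1.4652;  θ2=γ+ψ≈-0.2619
φ3=240.0° → target in arm frame (0.1187, -0.2056)
  A cos θ + B sin θ = C:  -0.0587·cos θ + -0.3726·sin θ = 0.0398
  √(A²+B²)=0.3772;  θ3 = -1.7271+1.4652 ≈ -0.2619

θ₁ = 1.0470, θ₂ = -0.2619, θ₃ = -0.2619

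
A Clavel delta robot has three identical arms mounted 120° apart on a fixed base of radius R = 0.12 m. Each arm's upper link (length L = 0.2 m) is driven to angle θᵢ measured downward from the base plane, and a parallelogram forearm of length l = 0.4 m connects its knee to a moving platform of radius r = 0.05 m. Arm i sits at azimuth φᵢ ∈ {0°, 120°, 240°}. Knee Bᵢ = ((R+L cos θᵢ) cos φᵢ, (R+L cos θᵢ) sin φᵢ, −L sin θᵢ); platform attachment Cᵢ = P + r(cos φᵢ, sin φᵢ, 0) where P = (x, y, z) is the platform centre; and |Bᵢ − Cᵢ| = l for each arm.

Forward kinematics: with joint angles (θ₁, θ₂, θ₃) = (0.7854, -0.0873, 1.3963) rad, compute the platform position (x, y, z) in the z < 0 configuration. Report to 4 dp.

(0.0092, 0.2721, -0.3538)

φ1=0.0°: virtual centre (0.2114, 0.0000, -0.1414), radius l
arm 2 at φ=120.0°: (R−r)+L cos θ2 = 0.2692;  O2 = (-0.1346, 0.2332, 0.0174)
φ3=240.0°: virtual centre (-0.0524, -0.0907, -0.1970), radius l
eliminate P² terms by subtracting sphere 1 from 2 and 3
[-0.6921 0.4663 0.3177]·P = 0.0081;  [-0.5276 -0.1814 -0.1111]·P = -0.0149
det = 0.3716;  x = 0.0148+0.0157z,  y = 0.0393+-0.6580z
quadratic in z: (1.4333)z²+(0.2249)z+(-0.0998)=0, √Δ=0.7891 → z ∈ {-0.3538, 0.1968}; z = -0.3538 (taking z<0)
x = 0.0092, y = 0.2721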